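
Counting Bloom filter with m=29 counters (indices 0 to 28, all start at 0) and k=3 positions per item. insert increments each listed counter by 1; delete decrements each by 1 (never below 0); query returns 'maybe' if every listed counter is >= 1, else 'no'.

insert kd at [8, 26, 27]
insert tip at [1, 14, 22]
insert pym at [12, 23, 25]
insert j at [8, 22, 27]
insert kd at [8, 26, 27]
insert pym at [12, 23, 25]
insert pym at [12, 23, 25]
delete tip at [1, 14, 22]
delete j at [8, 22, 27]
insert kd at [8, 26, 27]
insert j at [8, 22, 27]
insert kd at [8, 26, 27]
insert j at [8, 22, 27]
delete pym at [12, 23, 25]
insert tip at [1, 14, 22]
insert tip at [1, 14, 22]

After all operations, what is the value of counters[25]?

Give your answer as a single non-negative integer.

Answer: 2

Derivation:
Step 1: insert kd at [8, 26, 27] -> counters=[0,0,0,0,0,0,0,0,1,0,0,0,0,0,0,0,0,0,0,0,0,0,0,0,0,0,1,1,0]
Step 2: insert tip at [1, 14, 22] -> counters=[0,1,0,0,0,0,0,0,1,0,0,0,0,0,1,0,0,0,0,0,0,0,1,0,0,0,1,1,0]
Step 3: insert pym at [12, 23, 25] -> counters=[0,1,0,0,0,0,0,0,1,0,0,0,1,0,1,0,0,0,0,0,0,0,1,1,0,1,1,1,0]
Step 4: insert j at [8, 22, 27] -> counters=[0,1,0,0,0,0,0,0,2,0,0,0,1,0,1,0,0,0,0,0,0,0,2,1,0,1,1,2,0]
Step 5: insert kd at [8, 26, 27] -> counters=[0,1,0,0,0,0,0,0,3,0,0,0,1,0,1,0,0,0,0,0,0,0,2,1,0,1,2,3,0]
Step 6: insert pym at [12, 23, 25] -> counters=[0,1,0,0,0,0,0,0,3,0,0,0,2,0,1,0,0,0,0,0,0,0,2,2,0,2,2,3,0]
Step 7: insert pym at [12, 23, 25] -> counters=[0,1,0,0,0,0,0,0,3,0,0,0,3,0,1,0,0,0,0,0,0,0,2,3,0,3,2,3,0]
Step 8: delete tip at [1, 14, 22] -> counters=[0,0,0,0,0,0,0,0,3,0,0,0,3,0,0,0,0,0,0,0,0,0,1,3,0,3,2,3,0]
Step 9: delete j at [8, 22, 27] -> counters=[0,0,0,0,0,0,0,0,2,0,0,0,3,0,0,0,0,0,0,0,0,0,0,3,0,3,2,2,0]
Step 10: insert kd at [8, 26, 27] -> counters=[0,0,0,0,0,0,0,0,3,0,0,0,3,0,0,0,0,0,0,0,0,0,0,3,0,3,3,3,0]
Step 11: insert j at [8, 22, 27] -> counters=[0,0,0,0,0,0,0,0,4,0,0,0,3,0,0,0,0,0,0,0,0,0,1,3,0,3,3,4,0]
Step 12: insert kd at [8, 26, 27] -> counters=[0,0,0,0,0,0,0,0,5,0,0,0,3,0,0,0,0,0,0,0,0,0,1,3,0,3,4,5,0]
Step 13: insert j at [8, 22, 27] -> counters=[0,0,0,0,0,0,0,0,6,0,0,0,3,0,0,0,0,0,0,0,0,0,2,3,0,3,4,6,0]
Step 14: delete pym at [12, 23, 25] -> counters=[0,0,0,0,0,0,0,0,6,0,0,0,2,0,0,0,0,0,0,0,0,0,2,2,0,2,4,6,0]
Step 15: insert tip at [1, 14, 22] -> counters=[0,1,0,0,0,0,0,0,6,0,0,0,2,0,1,0,0,0,0,0,0,0,3,2,0,2,4,6,0]
Step 16: insert tip at [1, 14, 22] -> counters=[0,2,0,0,0,0,0,0,6,0,0,0,2,0,2,0,0,0,0,0,0,0,4,2,0,2,4,6,0]
Final counters=[0,2,0,0,0,0,0,0,6,0,0,0,2,0,2,0,0,0,0,0,0,0,4,2,0,2,4,6,0] -> counters[25]=2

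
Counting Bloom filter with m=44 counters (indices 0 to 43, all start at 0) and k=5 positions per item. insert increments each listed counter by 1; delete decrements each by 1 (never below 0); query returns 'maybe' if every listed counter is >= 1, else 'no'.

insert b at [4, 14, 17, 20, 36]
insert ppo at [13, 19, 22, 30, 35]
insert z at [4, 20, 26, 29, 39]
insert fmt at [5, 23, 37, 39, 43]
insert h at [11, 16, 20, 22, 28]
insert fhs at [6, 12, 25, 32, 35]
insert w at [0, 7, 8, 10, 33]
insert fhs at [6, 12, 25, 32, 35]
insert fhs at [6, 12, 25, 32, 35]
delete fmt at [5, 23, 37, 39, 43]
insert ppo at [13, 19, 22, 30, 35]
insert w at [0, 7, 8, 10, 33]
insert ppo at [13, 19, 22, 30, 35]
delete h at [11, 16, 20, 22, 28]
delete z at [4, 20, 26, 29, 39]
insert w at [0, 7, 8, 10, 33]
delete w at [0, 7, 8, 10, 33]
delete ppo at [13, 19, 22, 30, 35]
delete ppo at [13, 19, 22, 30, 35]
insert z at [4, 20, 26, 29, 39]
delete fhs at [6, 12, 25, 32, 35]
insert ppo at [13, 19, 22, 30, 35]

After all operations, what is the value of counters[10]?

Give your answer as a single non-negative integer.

Step 1: insert b at [4, 14, 17, 20, 36] -> counters=[0,0,0,0,1,0,0,0,0,0,0,0,0,0,1,0,0,1,0,0,1,0,0,0,0,0,0,0,0,0,0,0,0,0,0,0,1,0,0,0,0,0,0,0]
Step 2: insert ppo at [13, 19, 22, 30, 35] -> counters=[0,0,0,0,1,0,0,0,0,0,0,0,0,1,1,0,0,1,0,1,1,0,1,0,0,0,0,0,0,0,1,0,0,0,0,1,1,0,0,0,0,0,0,0]
Step 3: insert z at [4, 20, 26, 29, 39] -> counters=[0,0,0,0,2,0,0,0,0,0,0,0,0,1,1,0,0,1,0,1,2,0,1,0,0,0,1,0,0,1,1,0,0,0,0,1,1,0,0,1,0,0,0,0]
Step 4: insert fmt at [5, 23, 37, 39, 43] -> counters=[0,0,0,0,2,1,0,0,0,0,0,0,0,1,1,0,0,1,0,1,2,0,1,1,0,0,1,0,0,1,1,0,0,0,0,1,1,1,0,2,0,0,0,1]
Step 5: insert h at [11, 16, 20, 22, 28] -> counters=[0,0,0,0,2,1,0,0,0,0,0,1,0,1,1,0,1,1,0,1,3,0,2,1,0,0,1,0,1,1,1,0,0,0,0,1,1,1,0,2,0,0,0,1]
Step 6: insert fhs at [6, 12, 25, 32, 35] -> counters=[0,0,0,0,2,1,1,0,0,0,0,1,1,1,1,0,1,1,0,1,3,0,2,1,0,1,1,0,1,1,1,0,1,0,0,2,1,1,0,2,0,0,0,1]
Step 7: insert w at [0, 7, 8, 10, 33] -> counters=[1,0,0,0,2,1,1,1,1,0,1,1,1,1,1,0,1,1,0,1,3,0,2,1,0,1,1,0,1,1,1,0,1,1,0,2,1,1,0,2,0,0,0,1]
Step 8: insert fhs at [6, 12, 25, 32, 35] -> counters=[1,0,0,0,2,1,2,1,1,0,1,1,2,1,1,0,1,1,0,1,3,0,2,1,0,2,1,0,1,1,1,0,2,1,0,3,1,1,0,2,0,0,0,1]
Step 9: insert fhs at [6, 12, 25, 32, 35] -> counters=[1,0,0,0,2,1,3,1,1,0,1,1,3,1,1,0,1,1,0,1,3,0,2,1,0,3,1,0,1,1,1,0,3,1,0,4,1,1,0,2,0,0,0,1]
Step 10: delete fmt at [5, 23, 37, 39, 43] -> counters=[1,0,0,0,2,0,3,1,1,0,1,1,3,1,1,0,1,1,0,1,3,0,2,0,0,3,1,0,1,1,1,0,3,1,0,4,1,0,0,1,0,0,0,0]
Step 11: insert ppo at [13, 19, 22, 30, 35] -> counters=[1,0,0,0,2,0,3,1,1,0,1,1,3,2,1,0,1,1,0,2,3,0,3,0,0,3,1,0,1,1,2,0,3,1,0,5,1,0,0,1,0,0,0,0]
Step 12: insert w at [0, 7, 8, 10, 33] -> counters=[2,0,0,0,2,0,3,2,2,0,2,1,3,2,1,0,1,1,0,2,3,0,3,0,0,3,1,0,1,1,2,0,3,2,0,5,1,0,0,1,0,0,0,0]
Step 13: insert ppo at [13, 19, 22, 30, 35] -> counters=[2,0,0,0,2,0,3,2,2,0,2,1,3,3,1,0,1,1,0,3,3,0,4,0,0,3,1,0,1,1,3,0,3,2,0,6,1,0,0,1,0,0,0,0]
Step 14: delete h at [11, 16, 20, 22, 28] -> counters=[2,0,0,0,2,0,3,2,2,0,2,0,3,3,1,0,0,1,0,3,2,0,3,0,0,3,1,0,0,1,3,0,3,2,0,6,1,0,0,1,0,0,0,0]
Step 15: delete z at [4, 20, 26, 29, 39] -> counters=[2,0,0,0,1,0,3,2,2,0,2,0,3,3,1,0,0,1,0,3,1,0,3,0,0,3,0,0,0,0,3,0,3,2,0,6,1,0,0,0,0,0,0,0]
Step 16: insert w at [0, 7, 8, 10, 33] -> counters=[3,0,0,0,1,0,3,3,3,0,3,0,3,3,1,0,0,1,0,3,1,0,3,0,0,3,0,0,0,0,3,0,3,3,0,6,1,0,0,0,0,0,0,0]
Step 17: delete w at [0, 7, 8, 10, 33] -> counters=[2,0,0,0,1,0,3,2,2,0,2,0,3,3,1,0,0,1,0,3,1,0,3,0,0,3,0,0,0,0,3,0,3,2,0,6,1,0,0,0,0,0,0,0]
Step 18: delete ppo at [13, 19, 22, 30, 35] -> counters=[2,0,0,0,1,0,3,2,2,0,2,0,3,2,1,0,0,1,0,2,1,0,2,0,0,3,0,0,0,0,2,0,3,2,0,5,1,0,0,0,0,0,0,0]
Step 19: delete ppo at [13, 19, 22, 30, 35] -> counters=[2,0,0,0,1,0,3,2,2,0,2,0,3,1,1,0,0,1,0,1,1,0,1,0,0,3,0,0,0,0,1,0,3,2,0,4,1,0,0,0,0,0,0,0]
Step 20: insert z at [4, 20, 26, 29, 39] -> counters=[2,0,0,0,2,0,3,2,2,0,2,0,3,1,1,0,0,1,0,1,2,0,1,0,0,3,1,0,0,1,1,0,3,2,0,4,1,0,0,1,0,0,0,0]
Step 21: delete fhs at [6, 12, 25, 32, 35] -> counters=[2,0,0,0,2,0,2,2,2,0,2,0,2,1,1,0,0,1,0,1,2,0,1,0,0,2,1,0,0,1,1,0,2,2,0,3,1,0,0,1,0,0,0,0]
Step 22: insert ppo at [13, 19, 22, 30, 35] -> counters=[2,0,0,0,2,0,2,2,2,0,2,0,2,2,1,0,0,1,0,2,2,0,2,0,0,2,1,0,0,1,2,0,2,2,0,4,1,0,0,1,0,0,0,0]
Final counters=[2,0,0,0,2,0,2,2,2,0,2,0,2,2,1,0,0,1,0,2,2,0,2,0,0,2,1,0,0,1,2,0,2,2,0,4,1,0,0,1,0,0,0,0] -> counters[10]=2

Answer: 2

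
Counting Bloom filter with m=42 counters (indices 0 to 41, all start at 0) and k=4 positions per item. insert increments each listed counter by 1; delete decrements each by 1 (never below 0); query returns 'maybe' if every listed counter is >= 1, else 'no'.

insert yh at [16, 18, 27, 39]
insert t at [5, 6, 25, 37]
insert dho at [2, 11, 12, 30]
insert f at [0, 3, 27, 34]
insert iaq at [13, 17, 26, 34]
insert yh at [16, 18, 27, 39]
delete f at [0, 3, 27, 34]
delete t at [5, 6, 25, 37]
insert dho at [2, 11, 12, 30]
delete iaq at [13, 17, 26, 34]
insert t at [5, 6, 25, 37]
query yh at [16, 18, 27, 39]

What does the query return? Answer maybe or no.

Answer: maybe

Derivation:
Step 1: insert yh at [16, 18, 27, 39] -> counters=[0,0,0,0,0,0,0,0,0,0,0,0,0,0,0,0,1,0,1,0,0,0,0,0,0,0,0,1,0,0,0,0,0,0,0,0,0,0,0,1,0,0]
Step 2: insert t at [5, 6, 25, 37] -> counters=[0,0,0,0,0,1,1,0,0,0,0,0,0,0,0,0,1,0,1,0,0,0,0,0,0,1,0,1,0,0,0,0,0,0,0,0,0,1,0,1,0,0]
Step 3: insert dho at [2, 11, 12, 30] -> counters=[0,0,1,0,0,1,1,0,0,0,0,1,1,0,0,0,1,0,1,0,0,0,0,0,0,1,0,1,0,0,1,0,0,0,0,0,0,1,0,1,0,0]
Step 4: insert f at [0, 3, 27, 34] -> counters=[1,0,1,1,0,1,1,0,0,0,0,1,1,0,0,0,1,0,1,0,0,0,0,0,0,1,0,2,0,0,1,0,0,0,1,0,0,1,0,1,0,0]
Step 5: insert iaq at [13, 17, 26, 34] -> counters=[1,0,1,1,0,1,1,0,0,0,0,1,1,1,0,0,1,1,1,0,0,0,0,0,0,1,1,2,0,0,1,0,0,0,2,0,0,1,0,1,0,0]
Step 6: insert yh at [16, 18, 27, 39] -> counters=[1,0,1,1,0,1,1,0,0,0,0,1,1,1,0,0,2,1,2,0,0,0,0,0,0,1,1,3,0,0,1,0,0,0,2,0,0,1,0,2,0,0]
Step 7: delete f at [0, 3, 27, 34] -> counters=[0,0,1,0,0,1,1,0,0,0,0,1,1,1,0,0,2,1,2,0,0,0,0,0,0,1,1,2,0,0,1,0,0,0,1,0,0,1,0,2,0,0]
Step 8: delete t at [5, 6, 25, 37] -> counters=[0,0,1,0,0,0,0,0,0,0,0,1,1,1,0,0,2,1,2,0,0,0,0,0,0,0,1,2,0,0,1,0,0,0,1,0,0,0,0,2,0,0]
Step 9: insert dho at [2, 11, 12, 30] -> counters=[0,0,2,0,0,0,0,0,0,0,0,2,2,1,0,0,2,1,2,0,0,0,0,0,0,0,1,2,0,0,2,0,0,0,1,0,0,0,0,2,0,0]
Step 10: delete iaq at [13, 17, 26, 34] -> counters=[0,0,2,0,0,0,0,0,0,0,0,2,2,0,0,0,2,0,2,0,0,0,0,0,0,0,0,2,0,0,2,0,0,0,0,0,0,0,0,2,0,0]
Step 11: insert t at [5, 6, 25, 37] -> counters=[0,0,2,0,0,1,1,0,0,0,0,2,2,0,0,0,2,0,2,0,0,0,0,0,0,1,0,2,0,0,2,0,0,0,0,0,0,1,0,2,0,0]
Query yh: check counters[16]=2 counters[18]=2 counters[27]=2 counters[39]=2 -> maybe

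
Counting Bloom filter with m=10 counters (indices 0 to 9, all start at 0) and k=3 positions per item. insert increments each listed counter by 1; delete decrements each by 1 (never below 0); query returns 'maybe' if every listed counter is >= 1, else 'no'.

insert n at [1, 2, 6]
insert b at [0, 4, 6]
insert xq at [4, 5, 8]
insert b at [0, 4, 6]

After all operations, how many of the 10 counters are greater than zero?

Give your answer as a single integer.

Step 1: insert n at [1, 2, 6] -> counters=[0,1,1,0,0,0,1,0,0,0]
Step 2: insert b at [0, 4, 6] -> counters=[1,1,1,0,1,0,2,0,0,0]
Step 3: insert xq at [4, 5, 8] -> counters=[1,1,1,0,2,1,2,0,1,0]
Step 4: insert b at [0, 4, 6] -> counters=[2,1,1,0,3,1,3,0,1,0]
Final counters=[2,1,1,0,3,1,3,0,1,0] -> 7 nonzero

Answer: 7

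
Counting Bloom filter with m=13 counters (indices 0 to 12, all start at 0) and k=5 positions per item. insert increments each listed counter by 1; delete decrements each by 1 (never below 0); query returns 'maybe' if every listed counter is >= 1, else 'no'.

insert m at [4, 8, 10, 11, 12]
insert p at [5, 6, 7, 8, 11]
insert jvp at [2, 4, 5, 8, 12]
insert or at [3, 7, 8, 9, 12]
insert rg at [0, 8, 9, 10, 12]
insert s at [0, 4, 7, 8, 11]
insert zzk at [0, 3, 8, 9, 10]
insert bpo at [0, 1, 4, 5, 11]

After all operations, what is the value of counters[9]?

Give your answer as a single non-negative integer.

Step 1: insert m at [4, 8, 10, 11, 12] -> counters=[0,0,0,0,1,0,0,0,1,0,1,1,1]
Step 2: insert p at [5, 6, 7, 8, 11] -> counters=[0,0,0,0,1,1,1,1,2,0,1,2,1]
Step 3: insert jvp at [2, 4, 5, 8, 12] -> counters=[0,0,1,0,2,2,1,1,3,0,1,2,2]
Step 4: insert or at [3, 7, 8, 9, 12] -> counters=[0,0,1,1,2,2,1,2,4,1,1,2,3]
Step 5: insert rg at [0, 8, 9, 10, 12] -> counters=[1,0,1,1,2,2,1,2,5,2,2,2,4]
Step 6: insert s at [0, 4, 7, 8, 11] -> counters=[2,0,1,1,3,2,1,3,6,2,2,3,4]
Step 7: insert zzk at [0, 3, 8, 9, 10] -> counters=[3,0,1,2,3,2,1,3,7,3,3,3,4]
Step 8: insert bpo at [0, 1, 4, 5, 11] -> counters=[4,1,1,2,4,3,1,3,7,3,3,4,4]
Final counters=[4,1,1,2,4,3,1,3,7,3,3,4,4] -> counters[9]=3

Answer: 3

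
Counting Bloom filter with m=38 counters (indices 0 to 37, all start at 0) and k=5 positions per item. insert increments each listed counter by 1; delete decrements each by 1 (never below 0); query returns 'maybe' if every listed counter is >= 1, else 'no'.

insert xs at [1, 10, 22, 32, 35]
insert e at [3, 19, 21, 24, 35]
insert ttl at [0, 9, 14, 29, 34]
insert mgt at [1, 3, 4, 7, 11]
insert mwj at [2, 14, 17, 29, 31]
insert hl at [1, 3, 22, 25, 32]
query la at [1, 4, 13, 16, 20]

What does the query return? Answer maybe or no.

Answer: no

Derivation:
Step 1: insert xs at [1, 10, 22, 32, 35] -> counters=[0,1,0,0,0,0,0,0,0,0,1,0,0,0,0,0,0,0,0,0,0,0,1,0,0,0,0,0,0,0,0,0,1,0,0,1,0,0]
Step 2: insert e at [3, 19, 21, 24, 35] -> counters=[0,1,0,1,0,0,0,0,0,0,1,0,0,0,0,0,0,0,0,1,0,1,1,0,1,0,0,0,0,0,0,0,1,0,0,2,0,0]
Step 3: insert ttl at [0, 9, 14, 29, 34] -> counters=[1,1,0,1,0,0,0,0,0,1,1,0,0,0,1,0,0,0,0,1,0,1,1,0,1,0,0,0,0,1,0,0,1,0,1,2,0,0]
Step 4: insert mgt at [1, 3, 4, 7, 11] -> counters=[1,2,0,2,1,0,0,1,0,1,1,1,0,0,1,0,0,0,0,1,0,1,1,0,1,0,0,0,0,1,0,0,1,0,1,2,0,0]
Step 5: insert mwj at [2, 14, 17, 29, 31] -> counters=[1,2,1,2,1,0,0,1,0,1,1,1,0,0,2,0,0,1,0,1,0,1,1,0,1,0,0,0,0,2,0,1,1,0,1,2,0,0]
Step 6: insert hl at [1, 3, 22, 25, 32] -> counters=[1,3,1,3,1,0,0,1,0,1,1,1,0,0,2,0,0,1,0,1,0,1,2,0,1,1,0,0,0,2,0,1,2,0,1,2,0,0]
Query la: check counters[1]=3 counters[4]=1 counters[13]=0 counters[16]=0 counters[20]=0 -> no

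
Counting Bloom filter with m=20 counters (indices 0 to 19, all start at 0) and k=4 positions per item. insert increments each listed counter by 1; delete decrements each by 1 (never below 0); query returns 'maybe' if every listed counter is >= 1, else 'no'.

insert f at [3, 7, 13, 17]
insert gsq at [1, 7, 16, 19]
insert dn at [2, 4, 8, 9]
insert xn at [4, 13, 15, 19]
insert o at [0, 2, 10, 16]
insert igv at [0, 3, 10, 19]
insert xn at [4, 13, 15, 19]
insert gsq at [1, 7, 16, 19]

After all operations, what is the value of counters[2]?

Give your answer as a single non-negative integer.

Answer: 2

Derivation:
Step 1: insert f at [3, 7, 13, 17] -> counters=[0,0,0,1,0,0,0,1,0,0,0,0,0,1,0,0,0,1,0,0]
Step 2: insert gsq at [1, 7, 16, 19] -> counters=[0,1,0,1,0,0,0,2,0,0,0,0,0,1,0,0,1,1,0,1]
Step 3: insert dn at [2, 4, 8, 9] -> counters=[0,1,1,1,1,0,0,2,1,1,0,0,0,1,0,0,1,1,0,1]
Step 4: insert xn at [4, 13, 15, 19] -> counters=[0,1,1,1,2,0,0,2,1,1,0,0,0,2,0,1,1,1,0,2]
Step 5: insert o at [0, 2, 10, 16] -> counters=[1,1,2,1,2,0,0,2,1,1,1,0,0,2,0,1,2,1,0,2]
Step 6: insert igv at [0, 3, 10, 19] -> counters=[2,1,2,2,2,0,0,2,1,1,2,0,0,2,0,1,2,1,0,3]
Step 7: insert xn at [4, 13, 15, 19] -> counters=[2,1,2,2,3,0,0,2,1,1,2,0,0,3,0,2,2,1,0,4]
Step 8: insert gsq at [1, 7, 16, 19] -> counters=[2,2,2,2,3,0,0,3,1,1,2,0,0,3,0,2,3,1,0,5]
Final counters=[2,2,2,2,3,0,0,3,1,1,2,0,0,3,0,2,3,1,0,5] -> counters[2]=2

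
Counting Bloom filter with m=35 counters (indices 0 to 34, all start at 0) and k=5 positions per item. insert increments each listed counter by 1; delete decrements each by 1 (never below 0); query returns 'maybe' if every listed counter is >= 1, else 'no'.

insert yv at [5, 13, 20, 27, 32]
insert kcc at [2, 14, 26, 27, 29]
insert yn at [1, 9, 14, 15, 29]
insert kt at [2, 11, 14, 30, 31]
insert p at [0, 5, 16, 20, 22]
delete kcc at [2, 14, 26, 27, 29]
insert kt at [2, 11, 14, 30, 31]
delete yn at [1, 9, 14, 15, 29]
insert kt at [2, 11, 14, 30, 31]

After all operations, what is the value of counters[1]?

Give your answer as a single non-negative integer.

Answer: 0

Derivation:
Step 1: insert yv at [5, 13, 20, 27, 32] -> counters=[0,0,0,0,0,1,0,0,0,0,0,0,0,1,0,0,0,0,0,0,1,0,0,0,0,0,0,1,0,0,0,0,1,0,0]
Step 2: insert kcc at [2, 14, 26, 27, 29] -> counters=[0,0,1,0,0,1,0,0,0,0,0,0,0,1,1,0,0,0,0,0,1,0,0,0,0,0,1,2,0,1,0,0,1,0,0]
Step 3: insert yn at [1, 9, 14, 15, 29] -> counters=[0,1,1,0,0,1,0,0,0,1,0,0,0,1,2,1,0,0,0,0,1,0,0,0,0,0,1,2,0,2,0,0,1,0,0]
Step 4: insert kt at [2, 11, 14, 30, 31] -> counters=[0,1,2,0,0,1,0,0,0,1,0,1,0,1,3,1,0,0,0,0,1,0,0,0,0,0,1,2,0,2,1,1,1,0,0]
Step 5: insert p at [0, 5, 16, 20, 22] -> counters=[1,1,2,0,0,2,0,0,0,1,0,1,0,1,3,1,1,0,0,0,2,0,1,0,0,0,1,2,0,2,1,1,1,0,0]
Step 6: delete kcc at [2, 14, 26, 27, 29] -> counters=[1,1,1,0,0,2,0,0,0,1,0,1,0,1,2,1,1,0,0,0,2,0,1,0,0,0,0,1,0,1,1,1,1,0,0]
Step 7: insert kt at [2, 11, 14, 30, 31] -> counters=[1,1,2,0,0,2,0,0,0,1,0,2,0,1,3,1,1,0,0,0,2,0,1,0,0,0,0,1,0,1,2,2,1,0,0]
Step 8: delete yn at [1, 9, 14, 15, 29] -> counters=[1,0,2,0,0,2,0,0,0,0,0,2,0,1,2,0,1,0,0,0,2,0,1,0,0,0,0,1,0,0,2,2,1,0,0]
Step 9: insert kt at [2, 11, 14, 30, 31] -> counters=[1,0,3,0,0,2,0,0,0,0,0,3,0,1,3,0,1,0,0,0,2,0,1,0,0,0,0,1,0,0,3,3,1,0,0]
Final counters=[1,0,3,0,0,2,0,0,0,0,0,3,0,1,3,0,1,0,0,0,2,0,1,0,0,0,0,1,0,0,3,3,1,0,0] -> counters[1]=0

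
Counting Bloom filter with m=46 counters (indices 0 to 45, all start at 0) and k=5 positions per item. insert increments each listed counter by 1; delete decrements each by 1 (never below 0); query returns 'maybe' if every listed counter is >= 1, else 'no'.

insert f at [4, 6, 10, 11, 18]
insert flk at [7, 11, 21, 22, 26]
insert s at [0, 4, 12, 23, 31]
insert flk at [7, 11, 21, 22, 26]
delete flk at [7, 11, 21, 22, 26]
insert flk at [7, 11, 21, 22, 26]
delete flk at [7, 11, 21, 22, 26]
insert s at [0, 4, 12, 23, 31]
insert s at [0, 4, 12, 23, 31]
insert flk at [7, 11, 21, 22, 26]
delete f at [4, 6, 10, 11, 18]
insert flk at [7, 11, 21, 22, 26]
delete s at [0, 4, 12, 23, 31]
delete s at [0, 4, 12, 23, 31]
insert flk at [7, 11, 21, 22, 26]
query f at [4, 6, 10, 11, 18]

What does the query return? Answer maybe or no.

Answer: no

Derivation:
Step 1: insert f at [4, 6, 10, 11, 18] -> counters=[0,0,0,0,1,0,1,0,0,0,1,1,0,0,0,0,0,0,1,0,0,0,0,0,0,0,0,0,0,0,0,0,0,0,0,0,0,0,0,0,0,0,0,0,0,0]
Step 2: insert flk at [7, 11, 21, 22, 26] -> counters=[0,0,0,0,1,0,1,1,0,0,1,2,0,0,0,0,0,0,1,0,0,1,1,0,0,0,1,0,0,0,0,0,0,0,0,0,0,0,0,0,0,0,0,0,0,0]
Step 3: insert s at [0, 4, 12, 23, 31] -> counters=[1,0,0,0,2,0,1,1,0,0,1,2,1,0,0,0,0,0,1,0,0,1,1,1,0,0,1,0,0,0,0,1,0,0,0,0,0,0,0,0,0,0,0,0,0,0]
Step 4: insert flk at [7, 11, 21, 22, 26] -> counters=[1,0,0,0,2,0,1,2,0,0,1,3,1,0,0,0,0,0,1,0,0,2,2,1,0,0,2,0,0,0,0,1,0,0,0,0,0,0,0,0,0,0,0,0,0,0]
Step 5: delete flk at [7, 11, 21, 22, 26] -> counters=[1,0,0,0,2,0,1,1,0,0,1,2,1,0,0,0,0,0,1,0,0,1,1,1,0,0,1,0,0,0,0,1,0,0,0,0,0,0,0,0,0,0,0,0,0,0]
Step 6: insert flk at [7, 11, 21, 22, 26] -> counters=[1,0,0,0,2,0,1,2,0,0,1,3,1,0,0,0,0,0,1,0,0,2,2,1,0,0,2,0,0,0,0,1,0,0,0,0,0,0,0,0,0,0,0,0,0,0]
Step 7: delete flk at [7, 11, 21, 22, 26] -> counters=[1,0,0,0,2,0,1,1,0,0,1,2,1,0,0,0,0,0,1,0,0,1,1,1,0,0,1,0,0,0,0,1,0,0,0,0,0,0,0,0,0,0,0,0,0,0]
Step 8: insert s at [0, 4, 12, 23, 31] -> counters=[2,0,0,0,3,0,1,1,0,0,1,2,2,0,0,0,0,0,1,0,0,1,1,2,0,0,1,0,0,0,0,2,0,0,0,0,0,0,0,0,0,0,0,0,0,0]
Step 9: insert s at [0, 4, 12, 23, 31] -> counters=[3,0,0,0,4,0,1,1,0,0,1,2,3,0,0,0,0,0,1,0,0,1,1,3,0,0,1,0,0,0,0,3,0,0,0,0,0,0,0,0,0,0,0,0,0,0]
Step 10: insert flk at [7, 11, 21, 22, 26] -> counters=[3,0,0,0,4,0,1,2,0,0,1,3,3,0,0,0,0,0,1,0,0,2,2,3,0,0,2,0,0,0,0,3,0,0,0,0,0,0,0,0,0,0,0,0,0,0]
Step 11: delete f at [4, 6, 10, 11, 18] -> counters=[3,0,0,0,3,0,0,2,0,0,0,2,3,0,0,0,0,0,0,0,0,2,2,3,0,0,2,0,0,0,0,3,0,0,0,0,0,0,0,0,0,0,0,0,0,0]
Step 12: insert flk at [7, 11, 21, 22, 26] -> counters=[3,0,0,0,3,0,0,3,0,0,0,3,3,0,0,0,0,0,0,0,0,3,3,3,0,0,3,0,0,0,0,3,0,0,0,0,0,0,0,0,0,0,0,0,0,0]
Step 13: delete s at [0, 4, 12, 23, 31] -> counters=[2,0,0,0,2,0,0,3,0,0,0,3,2,0,0,0,0,0,0,0,0,3,3,2,0,0,3,0,0,0,0,2,0,0,0,0,0,0,0,0,0,0,0,0,0,0]
Step 14: delete s at [0, 4, 12, 23, 31] -> counters=[1,0,0,0,1,0,0,3,0,0,0,3,1,0,0,0,0,0,0,0,0,3,3,1,0,0,3,0,0,0,0,1,0,0,0,0,0,0,0,0,0,0,0,0,0,0]
Step 15: insert flk at [7, 11, 21, 22, 26] -> counters=[1,0,0,0,1,0,0,4,0,0,0,4,1,0,0,0,0,0,0,0,0,4,4,1,0,0,4,0,0,0,0,1,0,0,0,0,0,0,0,0,0,0,0,0,0,0]
Query f: check counters[4]=1 counters[6]=0 counters[10]=0 counters[11]=4 counters[18]=0 -> no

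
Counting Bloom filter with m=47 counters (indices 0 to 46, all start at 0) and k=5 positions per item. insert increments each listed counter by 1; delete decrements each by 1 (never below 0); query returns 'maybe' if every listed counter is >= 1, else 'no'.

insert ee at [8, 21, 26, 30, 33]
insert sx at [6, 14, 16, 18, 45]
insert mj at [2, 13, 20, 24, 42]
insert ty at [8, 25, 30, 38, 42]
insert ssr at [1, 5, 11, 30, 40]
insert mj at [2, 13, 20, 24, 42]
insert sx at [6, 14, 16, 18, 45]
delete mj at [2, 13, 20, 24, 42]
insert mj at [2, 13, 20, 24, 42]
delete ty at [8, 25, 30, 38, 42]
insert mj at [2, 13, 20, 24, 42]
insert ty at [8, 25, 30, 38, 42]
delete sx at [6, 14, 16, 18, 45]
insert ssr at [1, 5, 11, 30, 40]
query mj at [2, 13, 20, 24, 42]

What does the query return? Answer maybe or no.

Answer: maybe

Derivation:
Step 1: insert ee at [8, 21, 26, 30, 33] -> counters=[0,0,0,0,0,0,0,0,1,0,0,0,0,0,0,0,0,0,0,0,0,1,0,0,0,0,1,0,0,0,1,0,0,1,0,0,0,0,0,0,0,0,0,0,0,0,0]
Step 2: insert sx at [6, 14, 16, 18, 45] -> counters=[0,0,0,0,0,0,1,0,1,0,0,0,0,0,1,0,1,0,1,0,0,1,0,0,0,0,1,0,0,0,1,0,0,1,0,0,0,0,0,0,0,0,0,0,0,1,0]
Step 3: insert mj at [2, 13, 20, 24, 42] -> counters=[0,0,1,0,0,0,1,0,1,0,0,0,0,1,1,0,1,0,1,0,1,1,0,0,1,0,1,0,0,0,1,0,0,1,0,0,0,0,0,0,0,0,1,0,0,1,0]
Step 4: insert ty at [8, 25, 30, 38, 42] -> counters=[0,0,1,0,0,0,1,0,2,0,0,0,0,1,1,0,1,0,1,0,1,1,0,0,1,1,1,0,0,0,2,0,0,1,0,0,0,0,1,0,0,0,2,0,0,1,0]
Step 5: insert ssr at [1, 5, 11, 30, 40] -> counters=[0,1,1,0,0,1,1,0,2,0,0,1,0,1,1,0,1,0,1,0,1,1,0,0,1,1,1,0,0,0,3,0,0,1,0,0,0,0,1,0,1,0,2,0,0,1,0]
Step 6: insert mj at [2, 13, 20, 24, 42] -> counters=[0,1,2,0,0,1,1,0,2,0,0,1,0,2,1,0,1,0,1,0,2,1,0,0,2,1,1,0,0,0,3,0,0,1,0,0,0,0,1,0,1,0,3,0,0,1,0]
Step 7: insert sx at [6, 14, 16, 18, 45] -> counters=[0,1,2,0,0,1,2,0,2,0,0,1,0,2,2,0,2,0,2,0,2,1,0,0,2,1,1,0,0,0,3,0,0,1,0,0,0,0,1,0,1,0,3,0,0,2,0]
Step 8: delete mj at [2, 13, 20, 24, 42] -> counters=[0,1,1,0,0,1,2,0,2,0,0,1,0,1,2,0,2,0,2,0,1,1,0,0,1,1,1,0,0,0,3,0,0,1,0,0,0,0,1,0,1,0,2,0,0,2,0]
Step 9: insert mj at [2, 13, 20, 24, 42] -> counters=[0,1,2,0,0,1,2,0,2,0,0,1,0,2,2,0,2,0,2,0,2,1,0,0,2,1,1,0,0,0,3,0,0,1,0,0,0,0,1,0,1,0,3,0,0,2,0]
Step 10: delete ty at [8, 25, 30, 38, 42] -> counters=[0,1,2,0,0,1,2,0,1,0,0,1,0,2,2,0,2,0,2,0,2,1,0,0,2,0,1,0,0,0,2,0,0,1,0,0,0,0,0,0,1,0,2,0,0,2,0]
Step 11: insert mj at [2, 13, 20, 24, 42] -> counters=[0,1,3,0,0,1,2,0,1,0,0,1,0,3,2,0,2,0,2,0,3,1,0,0,3,0,1,0,0,0,2,0,0,1,0,0,0,0,0,0,1,0,3,0,0,2,0]
Step 12: insert ty at [8, 25, 30, 38, 42] -> counters=[0,1,3,0,0,1,2,0,2,0,0,1,0,3,2,0,2,0,2,0,3,1,0,0,3,1,1,0,0,0,3,0,0,1,0,0,0,0,1,0,1,0,4,0,0,2,0]
Step 13: delete sx at [6, 14, 16, 18, 45] -> counters=[0,1,3,0,0,1,1,0,2,0,0,1,0,3,1,0,1,0,1,0,3,1,0,0,3,1,1,0,0,0,3,0,0,1,0,0,0,0,1,0,1,0,4,0,0,1,0]
Step 14: insert ssr at [1, 5, 11, 30, 40] -> counters=[0,2,3,0,0,2,1,0,2,0,0,2,0,3,1,0,1,0,1,0,3,1,0,0,3,1,1,0,0,0,4,0,0,1,0,0,0,0,1,0,2,0,4,0,0,1,0]
Query mj: check counters[2]=3 counters[13]=3 counters[20]=3 counters[24]=3 counters[42]=4 -> maybe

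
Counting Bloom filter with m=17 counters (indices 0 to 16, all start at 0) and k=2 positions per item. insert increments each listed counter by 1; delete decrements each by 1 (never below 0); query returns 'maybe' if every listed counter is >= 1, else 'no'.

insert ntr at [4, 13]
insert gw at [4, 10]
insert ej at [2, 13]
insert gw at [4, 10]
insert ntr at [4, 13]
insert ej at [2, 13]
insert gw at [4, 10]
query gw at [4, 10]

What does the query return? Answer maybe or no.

Step 1: insert ntr at [4, 13] -> counters=[0,0,0,0,1,0,0,0,0,0,0,0,0,1,0,0,0]
Step 2: insert gw at [4, 10] -> counters=[0,0,0,0,2,0,0,0,0,0,1,0,0,1,0,0,0]
Step 3: insert ej at [2, 13] -> counters=[0,0,1,0,2,0,0,0,0,0,1,0,0,2,0,0,0]
Step 4: insert gw at [4, 10] -> counters=[0,0,1,0,3,0,0,0,0,0,2,0,0,2,0,0,0]
Step 5: insert ntr at [4, 13] -> counters=[0,0,1,0,4,0,0,0,0,0,2,0,0,3,0,0,0]
Step 6: insert ej at [2, 13] -> counters=[0,0,2,0,4,0,0,0,0,0,2,0,0,4,0,0,0]
Step 7: insert gw at [4, 10] -> counters=[0,0,2,0,5,0,0,0,0,0,3,0,0,4,0,0,0]
Query gw: check counters[4]=5 counters[10]=3 -> maybe

Answer: maybe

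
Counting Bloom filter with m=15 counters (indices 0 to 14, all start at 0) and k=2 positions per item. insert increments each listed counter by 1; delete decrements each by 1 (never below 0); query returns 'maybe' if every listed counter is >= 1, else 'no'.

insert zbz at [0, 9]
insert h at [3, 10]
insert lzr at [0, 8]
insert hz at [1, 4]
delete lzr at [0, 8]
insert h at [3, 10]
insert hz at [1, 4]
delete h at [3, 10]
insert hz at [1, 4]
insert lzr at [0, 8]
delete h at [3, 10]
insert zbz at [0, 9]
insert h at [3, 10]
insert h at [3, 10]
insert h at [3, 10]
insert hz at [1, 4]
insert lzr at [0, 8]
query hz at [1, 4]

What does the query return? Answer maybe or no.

Answer: maybe

Derivation:
Step 1: insert zbz at [0, 9] -> counters=[1,0,0,0,0,0,0,0,0,1,0,0,0,0,0]
Step 2: insert h at [3, 10] -> counters=[1,0,0,1,0,0,0,0,0,1,1,0,0,0,0]
Step 3: insert lzr at [0, 8] -> counters=[2,0,0,1,0,0,0,0,1,1,1,0,0,0,0]
Step 4: insert hz at [1, 4] -> counters=[2,1,0,1,1,0,0,0,1,1,1,0,0,0,0]
Step 5: delete lzr at [0, 8] -> counters=[1,1,0,1,1,0,0,0,0,1,1,0,0,0,0]
Step 6: insert h at [3, 10] -> counters=[1,1,0,2,1,0,0,0,0,1,2,0,0,0,0]
Step 7: insert hz at [1, 4] -> counters=[1,2,0,2,2,0,0,0,0,1,2,0,0,0,0]
Step 8: delete h at [3, 10] -> counters=[1,2,0,1,2,0,0,0,0,1,1,0,0,0,0]
Step 9: insert hz at [1, 4] -> counters=[1,3,0,1,3,0,0,0,0,1,1,0,0,0,0]
Step 10: insert lzr at [0, 8] -> counters=[2,3,0,1,3,0,0,0,1,1,1,0,0,0,0]
Step 11: delete h at [3, 10] -> counters=[2,3,0,0,3,0,0,0,1,1,0,0,0,0,0]
Step 12: insert zbz at [0, 9] -> counters=[3,3,0,0,3,0,0,0,1,2,0,0,0,0,0]
Step 13: insert h at [3, 10] -> counters=[3,3,0,1,3,0,0,0,1,2,1,0,0,0,0]
Step 14: insert h at [3, 10] -> counters=[3,3,0,2,3,0,0,0,1,2,2,0,0,0,0]
Step 15: insert h at [3, 10] -> counters=[3,3,0,3,3,0,0,0,1,2,3,0,0,0,0]
Step 16: insert hz at [1, 4] -> counters=[3,4,0,3,4,0,0,0,1,2,3,0,0,0,0]
Step 17: insert lzr at [0, 8] -> counters=[4,4,0,3,4,0,0,0,2,2,3,0,0,0,0]
Query hz: check counters[1]=4 counters[4]=4 -> maybe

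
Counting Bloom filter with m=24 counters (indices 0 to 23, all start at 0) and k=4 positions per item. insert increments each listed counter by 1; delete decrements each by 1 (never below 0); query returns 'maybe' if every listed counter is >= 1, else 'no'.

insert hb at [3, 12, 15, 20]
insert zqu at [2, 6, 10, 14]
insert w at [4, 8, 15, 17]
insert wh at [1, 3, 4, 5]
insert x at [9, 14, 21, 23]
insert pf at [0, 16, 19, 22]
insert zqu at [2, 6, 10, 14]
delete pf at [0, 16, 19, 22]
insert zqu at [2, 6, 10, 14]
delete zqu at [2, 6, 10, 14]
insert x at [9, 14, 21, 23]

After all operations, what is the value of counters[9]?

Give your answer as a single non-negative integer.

Answer: 2

Derivation:
Step 1: insert hb at [3, 12, 15, 20] -> counters=[0,0,0,1,0,0,0,0,0,0,0,0,1,0,0,1,0,0,0,0,1,0,0,0]
Step 2: insert zqu at [2, 6, 10, 14] -> counters=[0,0,1,1,0,0,1,0,0,0,1,0,1,0,1,1,0,0,0,0,1,0,0,0]
Step 3: insert w at [4, 8, 15, 17] -> counters=[0,0,1,1,1,0,1,0,1,0,1,0,1,0,1,2,0,1,0,0,1,0,0,0]
Step 4: insert wh at [1, 3, 4, 5] -> counters=[0,1,1,2,2,1,1,0,1,0,1,0,1,0,1,2,0,1,0,0,1,0,0,0]
Step 5: insert x at [9, 14, 21, 23] -> counters=[0,1,1,2,2,1,1,0,1,1,1,0,1,0,2,2,0,1,0,0,1,1,0,1]
Step 6: insert pf at [0, 16, 19, 22] -> counters=[1,1,1,2,2,1,1,0,1,1,1,0,1,0,2,2,1,1,0,1,1,1,1,1]
Step 7: insert zqu at [2, 6, 10, 14] -> counters=[1,1,2,2,2,1,2,0,1,1,2,0,1,0,3,2,1,1,0,1,1,1,1,1]
Step 8: delete pf at [0, 16, 19, 22] -> counters=[0,1,2,2,2,1,2,0,1,1,2,0,1,0,3,2,0,1,0,0,1,1,0,1]
Step 9: insert zqu at [2, 6, 10, 14] -> counters=[0,1,3,2,2,1,3,0,1,1,3,0,1,0,4,2,0,1,0,0,1,1,0,1]
Step 10: delete zqu at [2, 6, 10, 14] -> counters=[0,1,2,2,2,1,2,0,1,1,2,0,1,0,3,2,0,1,0,0,1,1,0,1]
Step 11: insert x at [9, 14, 21, 23] -> counters=[0,1,2,2,2,1,2,0,1,2,2,0,1,0,4,2,0,1,0,0,1,2,0,2]
Final counters=[0,1,2,2,2,1,2,0,1,2,2,0,1,0,4,2,0,1,0,0,1,2,0,2] -> counters[9]=2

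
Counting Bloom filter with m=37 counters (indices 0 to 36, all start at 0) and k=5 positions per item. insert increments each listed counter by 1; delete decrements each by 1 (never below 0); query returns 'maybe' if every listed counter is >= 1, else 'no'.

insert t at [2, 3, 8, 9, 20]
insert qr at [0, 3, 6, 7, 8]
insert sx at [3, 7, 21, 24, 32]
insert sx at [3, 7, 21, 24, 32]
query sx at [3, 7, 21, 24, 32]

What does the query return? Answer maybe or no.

Answer: maybe

Derivation:
Step 1: insert t at [2, 3, 8, 9, 20] -> counters=[0,0,1,1,0,0,0,0,1,1,0,0,0,0,0,0,0,0,0,0,1,0,0,0,0,0,0,0,0,0,0,0,0,0,0,0,0]
Step 2: insert qr at [0, 3, 6, 7, 8] -> counters=[1,0,1,2,0,0,1,1,2,1,0,0,0,0,0,0,0,0,0,0,1,0,0,0,0,0,0,0,0,0,0,0,0,0,0,0,0]
Step 3: insert sx at [3, 7, 21, 24, 32] -> counters=[1,0,1,3,0,0,1,2,2,1,0,0,0,0,0,0,0,0,0,0,1,1,0,0,1,0,0,0,0,0,0,0,1,0,0,0,0]
Step 4: insert sx at [3, 7, 21, 24, 32] -> counters=[1,0,1,4,0,0,1,3,2,1,0,0,0,0,0,0,0,0,0,0,1,2,0,0,2,0,0,0,0,0,0,0,2,0,0,0,0]
Query sx: check counters[3]=4 counters[7]=3 counters[21]=2 counters[24]=2 counters[32]=2 -> maybe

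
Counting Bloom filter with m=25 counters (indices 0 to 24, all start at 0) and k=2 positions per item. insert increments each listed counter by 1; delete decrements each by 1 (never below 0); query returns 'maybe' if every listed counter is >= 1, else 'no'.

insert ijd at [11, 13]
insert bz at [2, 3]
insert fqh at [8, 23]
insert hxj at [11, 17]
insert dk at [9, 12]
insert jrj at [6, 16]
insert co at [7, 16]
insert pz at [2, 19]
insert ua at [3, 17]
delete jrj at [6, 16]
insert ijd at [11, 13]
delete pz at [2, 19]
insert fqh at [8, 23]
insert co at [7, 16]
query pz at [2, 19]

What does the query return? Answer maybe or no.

Step 1: insert ijd at [11, 13] -> counters=[0,0,0,0,0,0,0,0,0,0,0,1,0,1,0,0,0,0,0,0,0,0,0,0,0]
Step 2: insert bz at [2, 3] -> counters=[0,0,1,1,0,0,0,0,0,0,0,1,0,1,0,0,0,0,0,0,0,0,0,0,0]
Step 3: insert fqh at [8, 23] -> counters=[0,0,1,1,0,0,0,0,1,0,0,1,0,1,0,0,0,0,0,0,0,0,0,1,0]
Step 4: insert hxj at [11, 17] -> counters=[0,0,1,1,0,0,0,0,1,0,0,2,0,1,0,0,0,1,0,0,0,0,0,1,0]
Step 5: insert dk at [9, 12] -> counters=[0,0,1,1,0,0,0,0,1,1,0,2,1,1,0,0,0,1,0,0,0,0,0,1,0]
Step 6: insert jrj at [6, 16] -> counters=[0,0,1,1,0,0,1,0,1,1,0,2,1,1,0,0,1,1,0,0,0,0,0,1,0]
Step 7: insert co at [7, 16] -> counters=[0,0,1,1,0,0,1,1,1,1,0,2,1,1,0,0,2,1,0,0,0,0,0,1,0]
Step 8: insert pz at [2, 19] -> counters=[0,0,2,1,0,0,1,1,1,1,0,2,1,1,0,0,2,1,0,1,0,0,0,1,0]
Step 9: insert ua at [3, 17] -> counters=[0,0,2,2,0,0,1,1,1,1,0,2,1,1,0,0,2,2,0,1,0,0,0,1,0]
Step 10: delete jrj at [6, 16] -> counters=[0,0,2,2,0,0,0,1,1,1,0,2,1,1,0,0,1,2,0,1,0,0,0,1,0]
Step 11: insert ijd at [11, 13] -> counters=[0,0,2,2,0,0,0,1,1,1,0,3,1,2,0,0,1,2,0,1,0,0,0,1,0]
Step 12: delete pz at [2, 19] -> counters=[0,0,1,2,0,0,0,1,1,1,0,3,1,2,0,0,1,2,0,0,0,0,0,1,0]
Step 13: insert fqh at [8, 23] -> counters=[0,0,1,2,0,0,0,1,2,1,0,3,1,2,0,0,1,2,0,0,0,0,0,2,0]
Step 14: insert co at [7, 16] -> counters=[0,0,1,2,0,0,0,2,2,1,0,3,1,2,0,0,2,2,0,0,0,0,0,2,0]
Query pz: check counters[2]=1 counters[19]=0 -> no

Answer: no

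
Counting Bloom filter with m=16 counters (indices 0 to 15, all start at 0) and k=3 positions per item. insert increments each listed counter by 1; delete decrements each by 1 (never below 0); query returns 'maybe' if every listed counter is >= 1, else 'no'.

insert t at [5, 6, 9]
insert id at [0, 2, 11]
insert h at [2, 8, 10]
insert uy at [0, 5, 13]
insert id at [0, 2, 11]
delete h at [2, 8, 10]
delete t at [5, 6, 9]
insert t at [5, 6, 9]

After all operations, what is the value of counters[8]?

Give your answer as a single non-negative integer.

Answer: 0

Derivation:
Step 1: insert t at [5, 6, 9] -> counters=[0,0,0,0,0,1,1,0,0,1,0,0,0,0,0,0]
Step 2: insert id at [0, 2, 11] -> counters=[1,0,1,0,0,1,1,0,0,1,0,1,0,0,0,0]
Step 3: insert h at [2, 8, 10] -> counters=[1,0,2,0,0,1,1,0,1,1,1,1,0,0,0,0]
Step 4: insert uy at [0, 5, 13] -> counters=[2,0,2,0,0,2,1,0,1,1,1,1,0,1,0,0]
Step 5: insert id at [0, 2, 11] -> counters=[3,0,3,0,0,2,1,0,1,1,1,2,0,1,0,0]
Step 6: delete h at [2, 8, 10] -> counters=[3,0,2,0,0,2,1,0,0,1,0,2,0,1,0,0]
Step 7: delete t at [5, 6, 9] -> counters=[3,0,2,0,0,1,0,0,0,0,0,2,0,1,0,0]
Step 8: insert t at [5, 6, 9] -> counters=[3,0,2,0,0,2,1,0,0,1,0,2,0,1,0,0]
Final counters=[3,0,2,0,0,2,1,0,0,1,0,2,0,1,0,0] -> counters[8]=0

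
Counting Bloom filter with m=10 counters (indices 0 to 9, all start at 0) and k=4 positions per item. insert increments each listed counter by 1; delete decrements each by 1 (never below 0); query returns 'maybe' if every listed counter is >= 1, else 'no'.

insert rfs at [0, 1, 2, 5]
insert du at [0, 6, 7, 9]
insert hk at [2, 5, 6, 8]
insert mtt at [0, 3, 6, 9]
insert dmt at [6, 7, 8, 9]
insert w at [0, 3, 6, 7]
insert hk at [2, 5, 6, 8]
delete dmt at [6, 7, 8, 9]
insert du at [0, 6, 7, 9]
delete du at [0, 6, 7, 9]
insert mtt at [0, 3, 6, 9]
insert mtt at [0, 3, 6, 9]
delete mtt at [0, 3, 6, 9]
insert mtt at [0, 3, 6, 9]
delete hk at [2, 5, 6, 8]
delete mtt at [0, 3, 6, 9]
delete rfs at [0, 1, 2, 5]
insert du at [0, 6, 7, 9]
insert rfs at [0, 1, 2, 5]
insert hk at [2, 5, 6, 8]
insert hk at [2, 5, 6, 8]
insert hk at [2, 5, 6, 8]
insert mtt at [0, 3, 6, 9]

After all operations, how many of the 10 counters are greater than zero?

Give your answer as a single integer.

Step 1: insert rfs at [0, 1, 2, 5] -> counters=[1,1,1,0,0,1,0,0,0,0]
Step 2: insert du at [0, 6, 7, 9] -> counters=[2,1,1,0,0,1,1,1,0,1]
Step 3: insert hk at [2, 5, 6, 8] -> counters=[2,1,2,0,0,2,2,1,1,1]
Step 4: insert mtt at [0, 3, 6, 9] -> counters=[3,1,2,1,0,2,3,1,1,2]
Step 5: insert dmt at [6, 7, 8, 9] -> counters=[3,1,2,1,0,2,4,2,2,3]
Step 6: insert w at [0, 3, 6, 7] -> counters=[4,1,2,2,0,2,5,3,2,3]
Step 7: insert hk at [2, 5, 6, 8] -> counters=[4,1,3,2,0,3,6,3,3,3]
Step 8: delete dmt at [6, 7, 8, 9] -> counters=[4,1,3,2,0,3,5,2,2,2]
Step 9: insert du at [0, 6, 7, 9] -> counters=[5,1,3,2,0,3,6,3,2,3]
Step 10: delete du at [0, 6, 7, 9] -> counters=[4,1,3,2,0,3,5,2,2,2]
Step 11: insert mtt at [0, 3, 6, 9] -> counters=[5,1,3,3,0,3,6,2,2,3]
Step 12: insert mtt at [0, 3, 6, 9] -> counters=[6,1,3,4,0,3,7,2,2,4]
Step 13: delete mtt at [0, 3, 6, 9] -> counters=[5,1,3,3,0,3,6,2,2,3]
Step 14: insert mtt at [0, 3, 6, 9] -> counters=[6,1,3,4,0,3,7,2,2,4]
Step 15: delete hk at [2, 5, 6, 8] -> counters=[6,1,2,4,0,2,6,2,1,4]
Step 16: delete mtt at [0, 3, 6, 9] -> counters=[5,1,2,3,0,2,5,2,1,3]
Step 17: delete rfs at [0, 1, 2, 5] -> counters=[4,0,1,3,0,1,5,2,1,3]
Step 18: insert du at [0, 6, 7, 9] -> counters=[5,0,1,3,0,1,6,3,1,4]
Step 19: insert rfs at [0, 1, 2, 5] -> counters=[6,1,2,3,0,2,6,3,1,4]
Step 20: insert hk at [2, 5, 6, 8] -> counters=[6,1,3,3,0,3,7,3,2,4]
Step 21: insert hk at [2, 5, 6, 8] -> counters=[6,1,4,3,0,4,8,3,3,4]
Step 22: insert hk at [2, 5, 6, 8] -> counters=[6,1,5,3,0,5,9,3,4,4]
Step 23: insert mtt at [0, 3, 6, 9] -> counters=[7,1,5,4,0,5,10,3,4,5]
Final counters=[7,1,5,4,0,5,10,3,4,5] -> 9 nonzero

Answer: 9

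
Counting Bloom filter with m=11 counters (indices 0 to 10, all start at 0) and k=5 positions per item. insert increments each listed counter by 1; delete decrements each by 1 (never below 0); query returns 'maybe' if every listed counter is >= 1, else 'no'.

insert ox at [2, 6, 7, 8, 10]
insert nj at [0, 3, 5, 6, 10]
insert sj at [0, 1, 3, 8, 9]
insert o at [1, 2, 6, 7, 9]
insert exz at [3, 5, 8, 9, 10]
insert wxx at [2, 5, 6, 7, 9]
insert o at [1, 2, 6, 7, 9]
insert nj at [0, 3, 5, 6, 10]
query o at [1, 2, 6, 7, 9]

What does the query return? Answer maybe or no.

Answer: maybe

Derivation:
Step 1: insert ox at [2, 6, 7, 8, 10] -> counters=[0,0,1,0,0,0,1,1,1,0,1]
Step 2: insert nj at [0, 3, 5, 6, 10] -> counters=[1,0,1,1,0,1,2,1,1,0,2]
Step 3: insert sj at [0, 1, 3, 8, 9] -> counters=[2,1,1,2,0,1,2,1,2,1,2]
Step 4: insert o at [1, 2, 6, 7, 9] -> counters=[2,2,2,2,0,1,3,2,2,2,2]
Step 5: insert exz at [3, 5, 8, 9, 10] -> counters=[2,2,2,3,0,2,3,2,3,3,3]
Step 6: insert wxx at [2, 5, 6, 7, 9] -> counters=[2,2,3,3,0,3,4,3,3,4,3]
Step 7: insert o at [1, 2, 6, 7, 9] -> counters=[2,3,4,3,0,3,5,4,3,5,3]
Step 8: insert nj at [0, 3, 5, 6, 10] -> counters=[3,3,4,4,0,4,6,4,3,5,4]
Query o: check counters[1]=3 counters[2]=4 counters[6]=6 counters[7]=4 counters[9]=5 -> maybe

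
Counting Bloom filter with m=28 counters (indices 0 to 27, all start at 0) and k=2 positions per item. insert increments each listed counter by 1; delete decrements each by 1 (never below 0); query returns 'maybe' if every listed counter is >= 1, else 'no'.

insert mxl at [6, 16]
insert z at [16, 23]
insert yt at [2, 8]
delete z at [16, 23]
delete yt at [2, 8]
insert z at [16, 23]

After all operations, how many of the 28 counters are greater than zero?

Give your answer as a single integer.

Answer: 3

Derivation:
Step 1: insert mxl at [6, 16] -> counters=[0,0,0,0,0,0,1,0,0,0,0,0,0,0,0,0,1,0,0,0,0,0,0,0,0,0,0,0]
Step 2: insert z at [16, 23] -> counters=[0,0,0,0,0,0,1,0,0,0,0,0,0,0,0,0,2,0,0,0,0,0,0,1,0,0,0,0]
Step 3: insert yt at [2, 8] -> counters=[0,0,1,0,0,0,1,0,1,0,0,0,0,0,0,0,2,0,0,0,0,0,0,1,0,0,0,0]
Step 4: delete z at [16, 23] -> counters=[0,0,1,0,0,0,1,0,1,0,0,0,0,0,0,0,1,0,0,0,0,0,0,0,0,0,0,0]
Step 5: delete yt at [2, 8] -> counters=[0,0,0,0,0,0,1,0,0,0,0,0,0,0,0,0,1,0,0,0,0,0,0,0,0,0,0,0]
Step 6: insert z at [16, 23] -> counters=[0,0,0,0,0,0,1,0,0,0,0,0,0,0,0,0,2,0,0,0,0,0,0,1,0,0,0,0]
Final counters=[0,0,0,0,0,0,1,0,0,0,0,0,0,0,0,0,2,0,0,0,0,0,0,1,0,0,0,0] -> 3 nonzero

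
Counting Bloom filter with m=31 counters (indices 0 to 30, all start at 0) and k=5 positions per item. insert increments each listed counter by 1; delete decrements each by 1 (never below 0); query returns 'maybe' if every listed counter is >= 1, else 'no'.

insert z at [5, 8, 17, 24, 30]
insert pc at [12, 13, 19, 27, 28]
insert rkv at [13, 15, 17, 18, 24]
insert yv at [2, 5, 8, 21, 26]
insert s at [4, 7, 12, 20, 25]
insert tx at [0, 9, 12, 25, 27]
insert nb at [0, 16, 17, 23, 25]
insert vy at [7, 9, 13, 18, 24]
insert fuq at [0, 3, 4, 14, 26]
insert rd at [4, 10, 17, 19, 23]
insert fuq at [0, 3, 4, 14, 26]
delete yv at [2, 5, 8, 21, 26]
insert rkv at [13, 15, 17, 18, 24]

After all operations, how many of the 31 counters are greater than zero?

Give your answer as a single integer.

Step 1: insert z at [5, 8, 17, 24, 30] -> counters=[0,0,0,0,0,1,0,0,1,0,0,0,0,0,0,0,0,1,0,0,0,0,0,0,1,0,0,0,0,0,1]
Step 2: insert pc at [12, 13, 19, 27, 28] -> counters=[0,0,0,0,0,1,0,0,1,0,0,0,1,1,0,0,0,1,0,1,0,0,0,0,1,0,0,1,1,0,1]
Step 3: insert rkv at [13, 15, 17, 18, 24] -> counters=[0,0,0,0,0,1,0,0,1,0,0,0,1,2,0,1,0,2,1,1,0,0,0,0,2,0,0,1,1,0,1]
Step 4: insert yv at [2, 5, 8, 21, 26] -> counters=[0,0,1,0,0,2,0,0,2,0,0,0,1,2,0,1,0,2,1,1,0,1,0,0,2,0,1,1,1,0,1]
Step 5: insert s at [4, 7, 12, 20, 25] -> counters=[0,0,1,0,1,2,0,1,2,0,0,0,2,2,0,1,0,2,1,1,1,1,0,0,2,1,1,1,1,0,1]
Step 6: insert tx at [0, 9, 12, 25, 27] -> counters=[1,0,1,0,1,2,0,1,2,1,0,0,3,2,0,1,0,2,1,1,1,1,0,0,2,2,1,2,1,0,1]
Step 7: insert nb at [0, 16, 17, 23, 25] -> counters=[2,0,1,0,1,2,0,1,2,1,0,0,3,2,0,1,1,3,1,1,1,1,0,1,2,3,1,2,1,0,1]
Step 8: insert vy at [7, 9, 13, 18, 24] -> counters=[2,0,1,0,1,2,0,2,2,2,0,0,3,3,0,1,1,3,2,1,1,1,0,1,3,3,1,2,1,0,1]
Step 9: insert fuq at [0, 3, 4, 14, 26] -> counters=[3,0,1,1,2,2,0,2,2,2,0,0,3,3,1,1,1,3,2,1,1,1,0,1,3,3,2,2,1,0,1]
Step 10: insert rd at [4, 10, 17, 19, 23] -> counters=[3,0,1,1,3,2,0,2,2,2,1,0,3,3,1,1,1,4,2,2,1,1,0,2,3,3,2,2,1,0,1]
Step 11: insert fuq at [0, 3, 4, 14, 26] -> counters=[4,0,1,2,4,2,0,2,2,2,1,0,3,3,2,1,1,4,2,2,1,1,0,2,3,3,3,2,1,0,1]
Step 12: delete yv at [2, 5, 8, 21, 26] -> counters=[4,0,0,2,4,1,0,2,1,2,1,0,3,3,2,1,1,4,2,2,1,0,0,2,3,3,2,2,1,0,1]
Step 13: insert rkv at [13, 15, 17, 18, 24] -> counters=[4,0,0,2,4,1,0,2,1,2,1,0,3,4,2,2,1,5,3,2,1,0,0,2,4,3,2,2,1,0,1]
Final counters=[4,0,0,2,4,1,0,2,1,2,1,0,3,4,2,2,1,5,3,2,1,0,0,2,4,3,2,2,1,0,1] -> 24 nonzero

Answer: 24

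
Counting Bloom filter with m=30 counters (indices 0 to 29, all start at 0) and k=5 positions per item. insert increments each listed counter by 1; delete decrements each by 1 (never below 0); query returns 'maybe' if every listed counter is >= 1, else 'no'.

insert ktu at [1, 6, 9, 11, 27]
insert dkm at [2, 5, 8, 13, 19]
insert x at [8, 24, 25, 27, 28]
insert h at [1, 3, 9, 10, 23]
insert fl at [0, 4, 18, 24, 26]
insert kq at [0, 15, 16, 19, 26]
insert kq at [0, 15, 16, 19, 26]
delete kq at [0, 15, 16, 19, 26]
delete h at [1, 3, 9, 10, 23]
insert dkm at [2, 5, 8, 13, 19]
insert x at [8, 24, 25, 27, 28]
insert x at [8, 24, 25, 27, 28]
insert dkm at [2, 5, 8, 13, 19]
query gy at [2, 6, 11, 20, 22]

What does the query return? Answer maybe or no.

Answer: no

Derivation:
Step 1: insert ktu at [1, 6, 9, 11, 27] -> counters=[0,1,0,0,0,0,1,0,0,1,0,1,0,0,0,0,0,0,0,0,0,0,0,0,0,0,0,1,0,0]
Step 2: insert dkm at [2, 5, 8, 13, 19] -> counters=[0,1,1,0,0,1,1,0,1,1,0,1,0,1,0,0,0,0,0,1,0,0,0,0,0,0,0,1,0,0]
Step 3: insert x at [8, 24, 25, 27, 28] -> counters=[0,1,1,0,0,1,1,0,2,1,0,1,0,1,0,0,0,0,0,1,0,0,0,0,1,1,0,2,1,0]
Step 4: insert h at [1, 3, 9, 10, 23] -> counters=[0,2,1,1,0,1,1,0,2,2,1,1,0,1,0,0,0,0,0,1,0,0,0,1,1,1,0,2,1,0]
Step 5: insert fl at [0, 4, 18, 24, 26] -> counters=[1,2,1,1,1,1,1,0,2,2,1,1,0,1,0,0,0,0,1,1,0,0,0,1,2,1,1,2,1,0]
Step 6: insert kq at [0, 15, 16, 19, 26] -> counters=[2,2,1,1,1,1,1,0,2,2,1,1,0,1,0,1,1,0,1,2,0,0,0,1,2,1,2,2,1,0]
Step 7: insert kq at [0, 15, 16, 19, 26] -> counters=[3,2,1,1,1,1,1,0,2,2,1,1,0,1,0,2,2,0,1,3,0,0,0,1,2,1,3,2,1,0]
Step 8: delete kq at [0, 15, 16, 19, 26] -> counters=[2,2,1,1,1,1,1,0,2,2,1,1,0,1,0,1,1,0,1,2,0,0,0,1,2,1,2,2,1,0]
Step 9: delete h at [1, 3, 9, 10, 23] -> counters=[2,1,1,0,1,1,1,0,2,1,0,1,0,1,0,1,1,0,1,2,0,0,0,0,2,1,2,2,1,0]
Step 10: insert dkm at [2, 5, 8, 13, 19] -> counters=[2,1,2,0,1,2,1,0,3,1,0,1,0,2,0,1,1,0,1,3,0,0,0,0,2,1,2,2,1,0]
Step 11: insert x at [8, 24, 25, 27, 28] -> counters=[2,1,2,0,1,2,1,0,4,1,0,1,0,2,0,1,1,0,1,3,0,0,0,0,3,2,2,3,2,0]
Step 12: insert x at [8, 24, 25, 27, 28] -> counters=[2,1,2,0,1,2,1,0,5,1,0,1,0,2,0,1,1,0,1,3,0,0,0,0,4,3,2,4,3,0]
Step 13: insert dkm at [2, 5, 8, 13, 19] -> counters=[2,1,3,0,1,3,1,0,6,1,0,1,0,3,0,1,1,0,1,4,0,0,0,0,4,3,2,4,3,0]
Query gy: check counters[2]=3 counters[6]=1 counters[11]=1 counters[20]=0 counters[22]=0 -> no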